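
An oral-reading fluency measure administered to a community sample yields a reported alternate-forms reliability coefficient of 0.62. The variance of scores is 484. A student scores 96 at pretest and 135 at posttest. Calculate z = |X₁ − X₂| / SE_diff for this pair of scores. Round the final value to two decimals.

SD = √484 = 22.00000
SEM = 22.00000×√(1 − 0.62000) ≈ 13.56171
SE_diff = √2 × SEM ≈ 19.17916
z = 39 / 19.17916 ≈ 2.03346

2.03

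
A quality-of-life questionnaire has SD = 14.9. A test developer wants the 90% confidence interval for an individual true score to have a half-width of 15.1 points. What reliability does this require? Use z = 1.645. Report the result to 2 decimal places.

0.62

Required SEM = 15.1 / 1.645 ≈ 9.179
r = 1 − (9.179/14.9)² ≈ 1 − 0.380 ≈ 0.620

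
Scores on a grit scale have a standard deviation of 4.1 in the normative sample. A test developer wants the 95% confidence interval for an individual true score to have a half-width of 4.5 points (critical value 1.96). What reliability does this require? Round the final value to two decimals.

SEM needed = half-width / z = 4.5/1.96 ≈ 2.296
r = 1 − (2.296/4.1)² ≈ 1 − 0.314 ≈ 0.686

0.69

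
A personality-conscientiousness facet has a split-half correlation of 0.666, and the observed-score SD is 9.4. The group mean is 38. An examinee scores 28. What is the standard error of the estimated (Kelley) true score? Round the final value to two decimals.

3.76

r_full = 2·0.666 / (1 + 0.666) ≈ 0.7995
SE_est = SD × √(r(1 − r)) = 9.4000 × √0.1603 ≈ 9.4000 × 0.4004 ≈ 3.7634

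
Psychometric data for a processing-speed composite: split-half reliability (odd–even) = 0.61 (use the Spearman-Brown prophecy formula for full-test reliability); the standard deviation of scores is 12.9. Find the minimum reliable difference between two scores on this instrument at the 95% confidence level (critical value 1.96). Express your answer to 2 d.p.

r_full = 2·0.61 / (1 + 0.61) ≈ 0.75776
SEM = 12.90000 × √(1 − 0.75776) = 12.90000 × √0.24224 ≈ 12.90000 × 0.49217 ≈ 6.34905
SE_diff = SEM × √2 ≈ 6.34905 × 1.41421 ≈ 8.97892
Smallest detectable difference = 1.96×8.97892 ≈ 17.59868

17.60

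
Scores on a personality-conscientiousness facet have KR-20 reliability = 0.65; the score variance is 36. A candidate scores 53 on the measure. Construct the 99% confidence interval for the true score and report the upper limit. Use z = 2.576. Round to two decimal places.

62.14

σ = 36^(1/2) = 6.0000
SEM = 6.0000 · √(1 − 0.6500) = 6.0000 · √0.3500 ≃ 6.0000 · 0.5916 ≃ 3.5496
Margin = 2.576 · 3.5496 ≃ 9.1439
Upper limit = 53 + 9.1439 ≃ 62.1439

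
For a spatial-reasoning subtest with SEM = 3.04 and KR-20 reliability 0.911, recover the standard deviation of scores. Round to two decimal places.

10.19

σ = SEM·(1 − r)^(−1/2) ≈ 3.04·3.35201 ≈ 10.19010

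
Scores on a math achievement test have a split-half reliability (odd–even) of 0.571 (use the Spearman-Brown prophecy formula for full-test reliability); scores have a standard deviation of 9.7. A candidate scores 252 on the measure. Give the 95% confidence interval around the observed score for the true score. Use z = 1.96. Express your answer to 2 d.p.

[242.06, 261.94]

Spearman-Brown: r = 2(0.571) / (1 + 0.571) = 1.14200 / 1.57100 ≈ 0.72693
SEM = 9.70000 × √(1 − 0.72693) = 9.70000 × √0.27307 ≈ 9.70000 × 0.52257 ≈ 5.06888
Half-width = 1.96×5.06888 ≈ 9.93501
Interval: (242.06499, 261.93501)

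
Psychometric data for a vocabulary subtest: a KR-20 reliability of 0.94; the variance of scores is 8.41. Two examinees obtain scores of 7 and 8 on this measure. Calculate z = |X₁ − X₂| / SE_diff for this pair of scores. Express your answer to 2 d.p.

SD = √8.41 = 2.9000
SEM = 2.9000*√(1 − 0.9400) ≈ 0.7104
SE_diff = √2 * SEM ≈ 1.0046
z = 1 / 1.0046 ≈ 0.9954

1.00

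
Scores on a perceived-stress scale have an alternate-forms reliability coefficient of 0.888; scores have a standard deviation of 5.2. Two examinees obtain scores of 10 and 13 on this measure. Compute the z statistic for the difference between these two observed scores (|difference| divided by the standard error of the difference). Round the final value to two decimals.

1.22

SEM = 5.20000·√(1 − 0.88800) ≈ 1.74025
Standard error of the difference = 1.74025·√2 ≈ 2.46109
z = 3 / 2.46109 ≈ 1.21897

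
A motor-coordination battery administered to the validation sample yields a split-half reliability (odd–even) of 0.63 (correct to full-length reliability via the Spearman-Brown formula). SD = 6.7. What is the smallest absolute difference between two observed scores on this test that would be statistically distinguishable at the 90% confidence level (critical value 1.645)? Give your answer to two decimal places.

7.43

Full-length reliability (Spearman-Brown) = 2(0.63)/(1+0.63) ≈ 0.77301
SEM = 6.70000 · √(1 − 0.77301) = 6.70000 · √0.22699 ≈ 6.70000 · 0.47644 ≈ 3.19214
SE_diff = SEM · √2 ≈ 3.19214 · 1.41421 ≈ 4.51437
Smallest detectable difference = 1.645·4.51437 ≈ 7.42613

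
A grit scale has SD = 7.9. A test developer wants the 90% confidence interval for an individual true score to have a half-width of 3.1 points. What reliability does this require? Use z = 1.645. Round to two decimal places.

0.94

Required SEM = 3.1 / 1.645 ≈ 1.884
r = 1 − (1.884/7.9)² ≈ 1 − 0.057 ≈ 0.943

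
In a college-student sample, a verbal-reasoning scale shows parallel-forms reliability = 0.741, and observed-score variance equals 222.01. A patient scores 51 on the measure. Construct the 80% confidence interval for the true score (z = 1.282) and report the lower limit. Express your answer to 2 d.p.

SD = √222.01 = 14.90000
The standard error of measurement is 14.90000·√(1 − 0.74100) ≈ 14.90000·0.50892 ≈ 7.58291.
Half-width = 1.282·7.58291 ≈ 9.72130
Lower limit = 51 − 9.72130 ≈ 41.27870

41.28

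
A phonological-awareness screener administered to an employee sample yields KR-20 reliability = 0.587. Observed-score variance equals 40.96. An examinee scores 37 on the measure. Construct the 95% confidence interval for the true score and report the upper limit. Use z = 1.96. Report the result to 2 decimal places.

45.06

SD = √40.96 = 6.4000
SEM = 6.4000 × √(1 − 0.5870) = 6.4000 × √0.4130 ≈ 6.4000 × 0.6427 ≈ 4.1130
1.96 × SEM ≈ 8.0614
Upper bound: 37 + 8.0614 = 45.0614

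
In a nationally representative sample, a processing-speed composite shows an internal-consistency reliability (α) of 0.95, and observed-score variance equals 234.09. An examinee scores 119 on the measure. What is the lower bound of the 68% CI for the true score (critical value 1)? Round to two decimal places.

115.58

SD = √234.09 = 15.30000
The standard error of measurement is 15.30000×√(1 − 0.95000) ≈ 15.30000×0.22361 ≈ 3.42118.
Half-width = 1×3.42118 ≈ 3.42118
Lower limit = 119 − 3.42118 ≈ 115.57882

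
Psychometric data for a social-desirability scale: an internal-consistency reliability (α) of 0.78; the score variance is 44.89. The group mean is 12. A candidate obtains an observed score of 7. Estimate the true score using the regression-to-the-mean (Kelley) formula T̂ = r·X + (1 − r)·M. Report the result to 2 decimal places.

T̂ = r·X + (1 − r)·M = 0.780*7 + 0.220*12 = 5.460 + 2.640 ≈ 8.100

8.10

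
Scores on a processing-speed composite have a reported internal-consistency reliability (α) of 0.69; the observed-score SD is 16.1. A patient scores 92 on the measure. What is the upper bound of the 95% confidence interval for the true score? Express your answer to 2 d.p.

SEM = 16.1000 * √(1 − 0.6900) = 16.1000 * √0.3100 ≈ 16.1000 * 0.5568 ≈ 8.9641
1.96 * SEM ≈ 17.5696
Upper limit = 92 + 17.5696 ≈ 109.5696

109.57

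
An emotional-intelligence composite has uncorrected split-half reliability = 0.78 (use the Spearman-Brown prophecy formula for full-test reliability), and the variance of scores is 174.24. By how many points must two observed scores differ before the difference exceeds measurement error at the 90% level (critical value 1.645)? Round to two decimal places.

SD = √174.24 ≈ 13.200
Spearman-Brown: r = 2(0.78) / (1 + 0.78) = 1.560 / 1.780 ≈ 0.876
SEM = 13.200·√(1 − 0.876) ≈ 4.641
SE_diff = SEM · √2 ≈ 4.641 · 1.414 ≈ 6.563
Smallest detectable difference = 1.645·6.563 ≈ 10.796

10.80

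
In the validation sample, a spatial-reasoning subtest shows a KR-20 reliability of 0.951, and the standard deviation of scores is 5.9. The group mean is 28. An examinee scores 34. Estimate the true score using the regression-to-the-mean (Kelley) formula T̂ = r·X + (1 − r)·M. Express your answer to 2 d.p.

33.71

T̂ = r·X + (1 − r)·M = 0.951*34 + 0.049*28 = 32.334 + 1.372 ≈ 33.706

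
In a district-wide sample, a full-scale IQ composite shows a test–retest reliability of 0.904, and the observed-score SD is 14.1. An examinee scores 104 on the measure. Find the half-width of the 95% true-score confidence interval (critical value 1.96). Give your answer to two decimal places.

The standard error of measurement is 14.100·√(1 − 0.904) ≈ 14.100·0.310 ≈ 4.369.
1.96 · SEM ≈ 8.563

8.56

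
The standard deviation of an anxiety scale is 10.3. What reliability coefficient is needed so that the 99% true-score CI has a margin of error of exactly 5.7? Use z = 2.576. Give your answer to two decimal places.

Required SEM = 5.7 / 2.576 ≈ 2.21273
r = 1 − (SEM / SD)² = 1 − (2.21273 / 10.3)² ≈ 1 − 0.04615 ≈ 0.95385

0.95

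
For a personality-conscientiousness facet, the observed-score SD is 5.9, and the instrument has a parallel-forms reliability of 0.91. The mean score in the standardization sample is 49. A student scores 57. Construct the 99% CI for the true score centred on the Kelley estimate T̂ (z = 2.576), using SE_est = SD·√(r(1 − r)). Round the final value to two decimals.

[51.93, 60.63]

T̂ = r·X + (1 − r)·M = 0.9100·57 + 0.0900·49 = 51.8700 + 4.4100 ≈ 56.2800
SE_est = 5.9000·√(0.9100·0.0900) ≈ 1.6885
CI = 56.2800 ± 2.576 · 1.6885 → [51.9305, 60.6295]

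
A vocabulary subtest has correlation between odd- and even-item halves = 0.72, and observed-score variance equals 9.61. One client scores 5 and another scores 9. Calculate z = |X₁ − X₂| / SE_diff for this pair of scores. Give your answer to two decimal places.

2.26

σ = 9.61^(1/2) = 3.100
r_full = 2·0.72 / (1 + 0.72) ≈ 0.837
SEM = 3.100·√(1 − 0.837) ≈ 1.251
SE_diff = √2 · SEM ≈ 1.769
z = |5 − 9| / 1.769 = 4 / 1.769 ≈ 2.261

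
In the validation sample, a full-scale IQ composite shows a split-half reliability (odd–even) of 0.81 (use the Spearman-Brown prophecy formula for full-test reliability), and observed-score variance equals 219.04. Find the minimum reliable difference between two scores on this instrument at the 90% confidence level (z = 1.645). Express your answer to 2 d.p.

SD = √219.04 = 14.8000
Full-length reliability (Spearman-Brown) = 2(0.81)/(1+0.81) ≃ 0.8950
SEM = 14.8000 · √(1 − 0.8950) = 14.8000 · √0.1050 ≃ 14.8000 · 0.3240 ≃ 4.7951
Standard error of the difference = 4.7951·√2 ≃ 6.7813
Minimum reliable difference = 1.645 · SE_diff ≃ 1.645 · 6.7813 ≃ 11.1553

11.16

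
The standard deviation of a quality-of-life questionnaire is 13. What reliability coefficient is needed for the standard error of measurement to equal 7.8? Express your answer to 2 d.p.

0.64

r = 1 − (7.8000/13)² ≈ 1 − 0.3600 ≈ 0.6400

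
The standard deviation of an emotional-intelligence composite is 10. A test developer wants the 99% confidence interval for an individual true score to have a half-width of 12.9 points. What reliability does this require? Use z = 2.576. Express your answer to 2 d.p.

SEM needed = half-width / z = 12.9/2.576 ≈ 5.0078
r = 1 − (5.0078/10)² ≈ 1 − 0.2508 ≈ 0.7492

0.75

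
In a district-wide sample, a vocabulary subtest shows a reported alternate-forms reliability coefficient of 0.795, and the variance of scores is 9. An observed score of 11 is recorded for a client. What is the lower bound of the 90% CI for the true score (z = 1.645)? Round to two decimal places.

σ = 9^(1/2) = 3.0000
SEM = 3.0000 · √(1 − 0.7950) = 3.0000 · √0.2050 ≈ 3.0000 · 0.4528 ≈ 1.3583
1.645 · SEM ≈ 2.2344
Lower bound: 11 − 2.2344 = 8.7656

8.77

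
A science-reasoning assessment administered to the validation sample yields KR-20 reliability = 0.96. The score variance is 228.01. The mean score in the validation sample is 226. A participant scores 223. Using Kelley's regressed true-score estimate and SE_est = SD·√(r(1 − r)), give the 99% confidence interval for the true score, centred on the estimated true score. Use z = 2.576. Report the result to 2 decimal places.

[215.50, 230.74]

σ = 228.01^(1/2) = 15.1000
Estimated true score = 0.9600·223 + (1 − 0.9600)·226 ≈ 223.1200
SE_est = SD · √(r(1 − r)) = 15.1000 · √0.0384 ≈ 15.1000 · 0.1960 ≈ 2.9590
99% CI: 223.1200 ± 7.6223 ≈ (215.4977, 230.7423)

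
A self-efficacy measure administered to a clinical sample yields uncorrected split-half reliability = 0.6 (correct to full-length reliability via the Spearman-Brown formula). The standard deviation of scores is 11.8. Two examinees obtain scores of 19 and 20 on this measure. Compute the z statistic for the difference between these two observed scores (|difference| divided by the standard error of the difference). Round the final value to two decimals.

0.12

r_full = 2·0.6 / (1 + 0.6) ≈ 0.7500
SEM = 11.8000 · √(1 − 0.7500) = 11.8000 · √0.2500 ≈ 11.8000 · 0.5000 ≈ 5.9000
Standard error of the difference = 5.9000·√2 ≈ 8.3439
z = 1 / 8.3439 ≈ 0.1198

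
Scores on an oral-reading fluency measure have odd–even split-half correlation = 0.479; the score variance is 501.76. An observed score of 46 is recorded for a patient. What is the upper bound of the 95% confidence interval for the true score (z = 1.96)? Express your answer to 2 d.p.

σ = 501.76^(1/2) = 22.4000
r_full = 2·0.479 / (1 + 0.479) ≃ 0.6477
SEM = 22.4000 × √(1 − 0.6477) = 22.4000 × √0.3523 ≃ 22.4000 × 0.5935 ≃ 13.2948
Margin = 1.96 × 13.2948 ≃ 26.0579
Upper limit = 46 + 26.0579 ≃ 72.0579

72.06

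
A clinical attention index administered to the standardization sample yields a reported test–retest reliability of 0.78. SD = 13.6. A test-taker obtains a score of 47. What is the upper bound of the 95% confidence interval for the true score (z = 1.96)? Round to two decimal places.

SEM = 13.60000*√(1 − 0.78000) ≈ 6.37897
Half-width = 1.96*6.37897 ≈ 12.50277
Upper limit = 47 + 12.50277 ≈ 59.50277

59.50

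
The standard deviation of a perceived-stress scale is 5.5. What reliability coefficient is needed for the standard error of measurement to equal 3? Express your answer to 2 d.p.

0.70

r = 1 − (SEM / SD)² = 1 − (3.000 / 5.5)² ≈ 1 − 0.298 ≈ 0.702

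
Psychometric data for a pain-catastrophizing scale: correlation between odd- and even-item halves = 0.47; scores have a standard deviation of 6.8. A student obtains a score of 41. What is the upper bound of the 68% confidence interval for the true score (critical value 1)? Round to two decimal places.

45.08

Full-length reliability (Spearman-Brown) = 2(0.47)/(1+0.47) ≈ 0.6395
SEM = 6.8000 · √(1 − 0.6395) = 6.8000 · √0.3605 ≈ 6.8000 · 0.6005 ≈ 4.0831
Half-width = 1·4.0831 ≈ 4.0831
Upper bound: 41 + 4.0831 = 45.0831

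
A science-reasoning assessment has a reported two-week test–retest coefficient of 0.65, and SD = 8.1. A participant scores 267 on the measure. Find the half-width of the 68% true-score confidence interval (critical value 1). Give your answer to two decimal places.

4.79

SEM = 8.1000·√(1 − 0.6500) ≈ 4.7920
1 · SEM ≈ 4.7920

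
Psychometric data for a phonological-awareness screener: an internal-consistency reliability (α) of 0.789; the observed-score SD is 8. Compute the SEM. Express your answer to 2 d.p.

3.67

SEM = 8.0000 × √(1 − 0.7890) = 8.0000 × √0.2110 ≃ 8.0000 × 0.4593 ≃ 3.6748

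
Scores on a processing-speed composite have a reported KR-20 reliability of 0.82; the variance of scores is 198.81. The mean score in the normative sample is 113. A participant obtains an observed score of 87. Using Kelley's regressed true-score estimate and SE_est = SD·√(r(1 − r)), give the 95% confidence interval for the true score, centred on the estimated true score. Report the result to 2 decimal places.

σ = 198.81^(1/2) = 14.1000
T̂ = r·X + (1 − r)·M = 0.8200·87 + 0.1800·113 = 71.3400 + 20.3400 ≈ 91.6800
SE_est = SD · √(r(1 − r)) = 14.1000 · √0.1476 ≈ 14.1000 · 0.3842 ≈ 5.4170
95% CI: 91.6800 ± 10.6174 ≈ (81.0626, 102.2974)

[81.06, 102.30]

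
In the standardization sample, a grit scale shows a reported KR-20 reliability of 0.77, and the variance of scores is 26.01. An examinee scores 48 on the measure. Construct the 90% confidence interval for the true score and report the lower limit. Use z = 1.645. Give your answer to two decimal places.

SD = √26.01 = 5.10000
SEM = 5.10000 · √(1 − 0.77000) = 5.10000 · √0.23000 ≈ 5.10000 · 0.47958 ≈ 2.44587
Margin = 1.645 · 2.44587 ≈ 4.02346
Lower limit = 48 − 4.02346 ≈ 43.97654

43.98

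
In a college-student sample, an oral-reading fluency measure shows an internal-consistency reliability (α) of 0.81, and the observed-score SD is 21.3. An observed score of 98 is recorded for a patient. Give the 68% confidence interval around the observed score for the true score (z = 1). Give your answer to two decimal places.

[88.72, 107.28]

The standard error of measurement is 21.30000*√(1 − 0.81000) ≃ 21.30000*0.43589 ≃ 9.28445.
Margin = 1 * 9.28445 ≃ 9.28445
68% CI: 98 ± 9.28445 = [88.71555, 107.28445]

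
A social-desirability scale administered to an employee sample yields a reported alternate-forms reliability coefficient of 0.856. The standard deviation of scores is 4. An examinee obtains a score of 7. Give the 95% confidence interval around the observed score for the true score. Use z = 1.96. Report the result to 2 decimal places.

SEM = 4.0000 * √(1 − 0.8560) = 4.0000 * √0.1440 ≈ 4.0000 * 0.3795 ≈ 1.5179
1.96 * SEM ≈ 2.9751
CI = 7 ± 2.9751 → [4.0249, 9.9751]

[4.02, 9.98]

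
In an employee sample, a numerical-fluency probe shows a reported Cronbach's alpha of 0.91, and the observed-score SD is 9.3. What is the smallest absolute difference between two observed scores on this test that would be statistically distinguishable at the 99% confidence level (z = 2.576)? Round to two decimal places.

SEM = 9.3000 × √(1 − 0.9100) = 9.3000 × √0.0900 ≈ 9.3000 × 0.3000 ≈ 2.7900
SE_diff = SEM × √2 ≈ 2.7900 × 1.4142 ≈ 3.9457
Smallest detectable difference = 2.576×3.9457 ≈ 10.1640

10.16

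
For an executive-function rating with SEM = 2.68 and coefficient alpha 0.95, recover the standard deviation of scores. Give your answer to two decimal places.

SD = SEM / √(1 − r) = 2.68 / √0.050 ≃ 2.68 / 0.224 ≃ 11.985

11.99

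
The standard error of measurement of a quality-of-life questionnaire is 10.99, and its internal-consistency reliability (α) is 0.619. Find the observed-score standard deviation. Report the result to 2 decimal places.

17.80

SD = 10.99 / √(1 − 0.619) ≃ 17.8047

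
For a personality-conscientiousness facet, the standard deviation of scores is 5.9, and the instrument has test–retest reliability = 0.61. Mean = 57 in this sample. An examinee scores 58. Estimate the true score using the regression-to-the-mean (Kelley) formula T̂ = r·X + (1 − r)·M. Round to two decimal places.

T̂ = r·X + (1 − r)·M = 0.6100·58 + 0.3900·57 = 35.3800 + 22.2300 ≈ 57.6100

57.61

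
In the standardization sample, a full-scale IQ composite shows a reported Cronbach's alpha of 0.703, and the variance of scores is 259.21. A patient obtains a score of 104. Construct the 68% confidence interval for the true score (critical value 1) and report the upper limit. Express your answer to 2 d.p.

SD = √259.21 = 16.1000
SEM = 16.1000·√(1 − 0.7030) ≈ 8.7741
1 · SEM ≈ 8.7741
Upper bound: 104 + 8.7741 = 112.7741

112.77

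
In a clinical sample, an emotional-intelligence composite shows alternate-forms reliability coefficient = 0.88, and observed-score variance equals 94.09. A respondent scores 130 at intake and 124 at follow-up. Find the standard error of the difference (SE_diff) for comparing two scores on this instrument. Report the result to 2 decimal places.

SD = √94.09 ≈ 9.70000
SEM = 9.70000*√(1 − 0.88000) ≈ 3.36018
SE_diff = SEM * √2 ≈ 3.36018 * 1.41421 ≈ 4.75201

4.75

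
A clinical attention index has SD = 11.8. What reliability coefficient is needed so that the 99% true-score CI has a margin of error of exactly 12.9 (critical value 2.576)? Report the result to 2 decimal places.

0.82

Required SEM = 12.9 / 2.576 ≃ 5.00776
Required reliability = 1 − (SEM/SD)² = 1 − 0.18010 ≃ 0.81990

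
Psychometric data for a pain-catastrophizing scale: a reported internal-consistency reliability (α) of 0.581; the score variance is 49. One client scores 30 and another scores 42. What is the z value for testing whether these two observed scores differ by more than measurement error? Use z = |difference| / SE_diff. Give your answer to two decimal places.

1.87

SD = √49 ≈ 7.0000
The standard error of measurement is 7.0000*√(1 − 0.5810) ≈ 7.0000*0.6473 ≈ 4.5311.
Standard error of the difference = 4.5311·√2 ≈ 6.4080
z = |30 − 42| / 6.4080 = 12 / 6.4080 ≈ 1.8727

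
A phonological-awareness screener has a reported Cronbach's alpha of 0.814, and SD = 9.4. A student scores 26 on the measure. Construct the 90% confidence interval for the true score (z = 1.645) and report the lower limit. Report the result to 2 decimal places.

SEM = 9.4000 × √(1 − 0.8140) = 9.4000 × √0.1860 ≈ 9.4000 × 0.4313 ≈ 4.0540
Margin = 1.645 × 4.0540 ≈ 6.6688
Lower limit = 26 − 6.6688 ≈ 19.3312

19.33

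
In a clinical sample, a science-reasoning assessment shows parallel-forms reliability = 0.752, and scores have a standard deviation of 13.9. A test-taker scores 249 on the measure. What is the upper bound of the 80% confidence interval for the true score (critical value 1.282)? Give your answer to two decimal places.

The standard error of measurement is 13.900·√(1 − 0.752) ≃ 13.900·0.498 ≃ 6.922.
Margin = 1.282 · 6.922 ≃ 8.874
Upper limit = 249 + 8.874 ≃ 257.874

257.87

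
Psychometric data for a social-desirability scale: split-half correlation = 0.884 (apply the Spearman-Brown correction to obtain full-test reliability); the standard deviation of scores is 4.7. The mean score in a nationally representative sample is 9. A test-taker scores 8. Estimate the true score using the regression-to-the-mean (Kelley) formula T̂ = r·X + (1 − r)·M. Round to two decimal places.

r_full = 2·0.884 / (1 + 0.884) ≈ 0.9384
Estimated true score = 0.9384×8 + (1 − 0.9384)×9 ≈ 8.0616

8.06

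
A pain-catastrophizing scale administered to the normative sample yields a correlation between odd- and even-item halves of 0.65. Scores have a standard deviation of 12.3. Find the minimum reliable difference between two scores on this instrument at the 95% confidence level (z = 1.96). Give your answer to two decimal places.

15.70

Full-length reliability (Spearman-Brown) = 2(0.65)/(1+0.65) ≈ 0.788
The standard error of measurement is 12.300·√(1 − 0.788) ≈ 12.300·0.461 ≈ 5.665.
SE_diff = √2 · SEM ≈ 8.011
Smallest detectable difference = 1.96·8.011 ≈ 15.702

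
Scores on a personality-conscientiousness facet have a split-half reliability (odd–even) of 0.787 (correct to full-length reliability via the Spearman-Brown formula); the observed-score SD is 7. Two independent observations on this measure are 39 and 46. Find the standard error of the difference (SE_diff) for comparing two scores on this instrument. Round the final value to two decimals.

3.42

r_full = 2·0.787 / (1 + 0.787) ≈ 0.88081
The standard error of measurement is 7.00000*√(1 − 0.88081) ≈ 7.00000*0.34525 ≈ 2.41672.
SE_diff = √2 * SEM ≈ 3.41775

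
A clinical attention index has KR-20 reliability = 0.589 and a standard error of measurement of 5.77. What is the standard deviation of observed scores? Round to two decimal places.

9.00

SD = 5.77 / √(1 − 0.589) ≃ 9.000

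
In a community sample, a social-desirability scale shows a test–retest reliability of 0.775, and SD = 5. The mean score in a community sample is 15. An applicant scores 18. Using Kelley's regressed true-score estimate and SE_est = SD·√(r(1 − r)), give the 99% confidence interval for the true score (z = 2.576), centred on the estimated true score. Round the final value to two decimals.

[11.95, 22.70]

T̂ = 0.7750(18) + 0.2250(15) ≈ 17.3250
SE_est = SD * √(r(1 − r)) = 5.0000 * √0.1744 ≈ 5.0000 * 0.4176 ≈ 2.0879
99% CI: 17.3250 ± 5.3785 ≈ (11.9465, 22.7035)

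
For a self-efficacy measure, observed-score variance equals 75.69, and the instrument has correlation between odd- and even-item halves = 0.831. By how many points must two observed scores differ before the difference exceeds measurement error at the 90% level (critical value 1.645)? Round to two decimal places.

6.15

σ = 75.69^(1/2) = 8.700
Spearman-Brown: r = 2(0.831) / (1 + 0.831) = 1.662 / 1.831 ≈ 0.908
SEM = 8.700 × √(1 − 0.908) = 8.700 × √0.092 ≈ 8.700 × 0.304 ≈ 2.643
Standard error of the difference = 2.643·√2 ≈ 3.738
Smallest detectable difference = 1.645×3.738 ≈ 6.149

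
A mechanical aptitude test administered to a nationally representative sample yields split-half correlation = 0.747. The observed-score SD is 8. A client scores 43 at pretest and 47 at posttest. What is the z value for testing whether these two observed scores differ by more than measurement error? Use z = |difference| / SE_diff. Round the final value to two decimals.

0.93

Full-length reliability (Spearman-Brown) = 2(0.747)/(1+0.747) ≃ 0.85518
SEM = 8.00000×√(1 − 0.85518) ≃ 3.04441
SE_diff = √2 × SEM ≃ 4.30545
z = |43 − 47| / 4.30545 = 4 / 4.30545 ≃ 0.92905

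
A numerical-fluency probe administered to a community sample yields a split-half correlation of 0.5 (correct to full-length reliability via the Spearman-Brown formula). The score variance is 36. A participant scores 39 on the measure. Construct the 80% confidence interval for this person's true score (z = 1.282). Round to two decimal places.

[34.56, 43.44]

SD = √36 = 6.000
Full-length reliability (Spearman-Brown) = 2(0.5)/(1+0.5) ≈ 0.667
The standard error of measurement is 6.000·√(1 − 0.667) ≈ 6.000·0.577 ≈ 3.464.
1.282 · SEM ≈ 4.441
80% CI: 39 ± 4.441 = [34.559, 43.441]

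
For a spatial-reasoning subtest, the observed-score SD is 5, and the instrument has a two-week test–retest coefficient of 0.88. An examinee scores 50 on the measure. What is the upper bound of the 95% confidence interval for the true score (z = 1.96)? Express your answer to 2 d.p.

53.39

The standard error of measurement is 5.00000·√(1 − 0.88000) ≃ 5.00000·0.34641 ≃ 1.73205.
1.96 · SEM ≃ 3.39482
Upper bound: 50 + 3.39482 = 53.39482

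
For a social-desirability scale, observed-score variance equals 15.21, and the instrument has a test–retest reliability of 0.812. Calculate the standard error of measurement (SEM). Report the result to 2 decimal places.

SD = √15.21 = 3.9000
SEM = 3.9000×√(1 − 0.8120) ≈ 1.6910

1.69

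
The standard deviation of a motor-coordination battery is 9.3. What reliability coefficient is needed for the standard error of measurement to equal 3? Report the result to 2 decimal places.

0.90

r = 1 − (SEM / SD)² = 1 − (3.0000 / 9.3)² ≃ 1 − 0.1041 ≃ 0.8959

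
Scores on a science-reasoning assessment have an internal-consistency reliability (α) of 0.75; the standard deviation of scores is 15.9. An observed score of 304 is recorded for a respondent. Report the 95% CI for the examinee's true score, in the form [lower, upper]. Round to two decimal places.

[288.42, 319.58]

SEM = 15.90000×√(1 − 0.75000) ≈ 7.95000
Margin = 1.96 × 7.95000 ≈ 15.58200
Interval: (288.41800, 319.58200)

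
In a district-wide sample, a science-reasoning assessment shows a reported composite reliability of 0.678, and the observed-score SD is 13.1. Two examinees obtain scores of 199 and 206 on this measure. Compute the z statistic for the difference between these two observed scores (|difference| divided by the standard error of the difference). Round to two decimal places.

0.67

SEM = 13.10000 * √(1 − 0.67800) = 13.10000 * √0.32200 ≈ 13.10000 * 0.56745 ≈ 7.43360
SE_diff = SEM * √2 ≈ 7.43360 * 1.41421 ≈ 10.51270
z = 7 / 10.51270 ≈ 0.66586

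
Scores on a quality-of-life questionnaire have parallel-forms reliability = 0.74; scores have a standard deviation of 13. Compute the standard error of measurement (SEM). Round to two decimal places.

6.63

SEM = 13.0000×√(1 − 0.7400) ≈ 6.6287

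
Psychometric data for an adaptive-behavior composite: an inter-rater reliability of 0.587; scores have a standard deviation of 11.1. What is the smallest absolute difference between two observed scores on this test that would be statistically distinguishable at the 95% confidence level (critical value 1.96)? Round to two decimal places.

19.77

SEM = 11.1000*√(1 − 0.5870) ≈ 7.1334
Standard error of the difference = 7.1334·√2 ≈ 10.0882
Minimum reliable difference = 1.96 * SE_diff ≈ 1.96 * 10.0882 ≈ 19.7728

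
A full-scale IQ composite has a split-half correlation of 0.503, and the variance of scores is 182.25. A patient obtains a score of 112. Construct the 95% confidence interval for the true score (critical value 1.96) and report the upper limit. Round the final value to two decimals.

127.22

SD = √182.25 ≈ 13.5000
Full-length reliability (Spearman-Brown) = 2(0.503)/(1+0.503) ≈ 0.6693
SEM = 13.5000*√(1 − 0.6693) ≈ 7.7631
Margin = 1.96 * 7.7631 ≈ 15.2156
Upper limit = 112 + 15.2156 ≈ 127.2156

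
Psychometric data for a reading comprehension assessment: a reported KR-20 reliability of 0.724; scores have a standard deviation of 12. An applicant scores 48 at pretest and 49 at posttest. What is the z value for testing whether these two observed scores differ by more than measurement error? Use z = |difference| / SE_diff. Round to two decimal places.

0.11

The standard error of measurement is 12.0000*√(1 − 0.7240) ≈ 12.0000*0.5254 ≈ 6.3043.
SE_diff = SEM * √2 ≈ 6.3043 * 1.4142 ≈ 8.9156
z = 1 / 8.9156 ≈ 0.1122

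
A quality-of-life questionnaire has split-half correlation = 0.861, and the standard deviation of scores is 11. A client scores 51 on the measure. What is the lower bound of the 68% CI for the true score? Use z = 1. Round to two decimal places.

Full-length reliability (Spearman-Brown) = 2(0.861)/(1+0.861) ≈ 0.92531
The standard error of measurement is 11.00000×√(1 − 0.92531) ≈ 11.00000×0.27330 ≈ 3.00626.
Half-width = 1×3.00626 ≈ 3.00626
Lower bound: 51 − 3.00626 = 47.99374

47.99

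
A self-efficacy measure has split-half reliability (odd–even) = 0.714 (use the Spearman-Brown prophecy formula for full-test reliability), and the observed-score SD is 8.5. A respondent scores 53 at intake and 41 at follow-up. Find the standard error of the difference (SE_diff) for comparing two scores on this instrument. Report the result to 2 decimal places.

r_full = 2·0.714 / (1 + 0.714) ≈ 0.8331
SEM = 8.5000·√(1 − 0.8331) ≈ 3.4721
Standard error of the difference = 3.4721·√2 ≈ 4.9103

4.91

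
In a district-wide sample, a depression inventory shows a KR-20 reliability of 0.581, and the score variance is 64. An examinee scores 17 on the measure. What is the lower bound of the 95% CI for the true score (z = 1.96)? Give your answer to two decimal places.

6.85

σ = 64^(1/2) = 8.00000
SEM = 8.00000·√(1 − 0.58100) ≃ 5.17842
Half-width = 1.96·5.17842 ≃ 10.14970
Lower bound: 17 − 10.14970 = 6.85030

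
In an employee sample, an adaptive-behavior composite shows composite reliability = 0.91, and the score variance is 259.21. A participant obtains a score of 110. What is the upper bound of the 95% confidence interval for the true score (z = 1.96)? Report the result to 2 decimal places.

119.47

SD = √259.21 = 16.100
SEM = 16.100 × √(1 − 0.910) = 16.100 × √0.090 ≈ 16.100 × 0.300 ≈ 4.830
1.96 × SEM ≈ 9.467
Upper bound: 110 + 9.467 = 119.467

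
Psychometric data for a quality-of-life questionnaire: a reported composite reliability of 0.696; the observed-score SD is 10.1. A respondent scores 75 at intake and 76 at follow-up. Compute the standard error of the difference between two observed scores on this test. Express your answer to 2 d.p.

SEM = 10.100 * √(1 − 0.696) = 10.100 * √0.304 ≃ 10.100 * 0.551 ≃ 5.569
SE_diff = SEM * √2 ≃ 5.569 * 1.414 ≃ 7.875

7.88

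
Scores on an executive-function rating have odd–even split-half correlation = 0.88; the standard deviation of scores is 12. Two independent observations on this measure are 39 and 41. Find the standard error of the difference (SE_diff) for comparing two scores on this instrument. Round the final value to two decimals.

4.29

Full-length reliability (Spearman-Brown) = 2(0.88)/(1+0.88) ≃ 0.936
SEM = 12.000*√(1 − 0.936) ≃ 3.032
SE_diff = √2 * SEM ≃ 4.288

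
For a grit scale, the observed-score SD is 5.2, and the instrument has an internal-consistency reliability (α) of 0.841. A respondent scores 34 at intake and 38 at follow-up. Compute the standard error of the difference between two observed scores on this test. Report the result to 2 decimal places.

2.93

The standard error of measurement is 5.2000×√(1 − 0.8410) ≈ 5.2000×0.3987 ≈ 2.0735.
SE_diff = √2 × SEM ≈ 2.9324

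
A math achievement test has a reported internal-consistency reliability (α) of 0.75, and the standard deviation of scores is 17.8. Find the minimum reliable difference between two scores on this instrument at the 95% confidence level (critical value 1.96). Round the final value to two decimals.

24.67

The standard error of measurement is 17.8000·√(1 − 0.7500) ≃ 17.8000·0.5000 ≃ 8.9000.
Standard error of the difference = 8.9000·√2 ≃ 12.5865
Minimum reliable difference = 1.96 · SE_diff ≃ 1.96 · 12.5865 ≃ 24.6695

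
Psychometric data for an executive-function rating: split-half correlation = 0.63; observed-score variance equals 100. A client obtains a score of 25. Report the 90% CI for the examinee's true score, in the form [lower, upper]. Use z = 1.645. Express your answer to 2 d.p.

[17.16, 32.84]

σ = 100^(1/2) = 10.0000
r_full = 2·0.63 / (1 + 0.63) ≈ 0.7730
SEM = 10.0000×√(1 − 0.7730) ≈ 4.7644
Margin = 1.645 × 4.7644 ≈ 7.8374
90% CI: 25 ± 7.8374 = [17.1626, 32.8374]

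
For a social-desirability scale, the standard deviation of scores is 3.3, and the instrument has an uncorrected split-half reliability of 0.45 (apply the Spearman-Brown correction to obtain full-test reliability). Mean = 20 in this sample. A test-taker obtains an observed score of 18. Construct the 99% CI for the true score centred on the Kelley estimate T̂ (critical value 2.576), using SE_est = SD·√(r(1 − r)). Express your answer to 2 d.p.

r_full = 2·0.45 / (1 + 0.45) ≃ 0.621
T̂ = r·X + (1 − r)·M = 0.621×18 + 0.379×20 ≃ 11.172 + 7.586 ≃ 18.759
SE_est = 3.300×√(0.621×0.379) ≃ 1.601
CI = 18.759 ± 2.576 × 1.601 → [14.634, 22.883]

[14.63, 22.88]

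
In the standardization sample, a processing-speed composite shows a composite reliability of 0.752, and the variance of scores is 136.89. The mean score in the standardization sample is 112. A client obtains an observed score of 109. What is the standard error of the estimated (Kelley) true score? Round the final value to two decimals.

SD = √136.89 ≃ 11.7000
SE_est = SD * √(r(1 − r)) = 11.7000 * √0.1865 ≃ 11.7000 * 0.4319 ≃ 5.0527

5.05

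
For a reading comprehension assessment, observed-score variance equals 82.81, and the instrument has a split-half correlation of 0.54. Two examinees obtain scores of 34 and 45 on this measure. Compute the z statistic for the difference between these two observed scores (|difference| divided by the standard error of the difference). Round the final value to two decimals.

σ = 82.81^(1/2) = 9.1000
Full-length reliability (Spearman-Brown) = 2(0.54)/(1+0.54) ≃ 0.7013
SEM = 9.1000 × √(1 − 0.7013) = 9.1000 × √0.2987 ≃ 9.1000 × 0.5465 ≃ 4.9735
SE_diff = √2 × SEM ≃ 7.0336
z = |34 − 45| / 7.0336 = 11 / 7.0336 ≃ 1.5639

1.56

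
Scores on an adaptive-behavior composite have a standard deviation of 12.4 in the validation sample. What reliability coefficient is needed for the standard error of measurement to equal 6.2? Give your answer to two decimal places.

0.75

r = 1 − (SEM / SD)² = 1 − (6.20000 / 12.4)² ≃ 1 − 0.25000 ≃ 0.75000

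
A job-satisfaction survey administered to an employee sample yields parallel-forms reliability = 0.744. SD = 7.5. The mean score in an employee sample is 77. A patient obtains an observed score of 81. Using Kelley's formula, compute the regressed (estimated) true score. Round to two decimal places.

79.98

T̂ = 0.744(81) + 0.256(77) ≃ 79.976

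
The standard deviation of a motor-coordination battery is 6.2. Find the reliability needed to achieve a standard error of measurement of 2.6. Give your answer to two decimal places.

0.82

r = 1 − (2.60000/6.2)² ≈ 1 − 0.17586 ≈ 0.82414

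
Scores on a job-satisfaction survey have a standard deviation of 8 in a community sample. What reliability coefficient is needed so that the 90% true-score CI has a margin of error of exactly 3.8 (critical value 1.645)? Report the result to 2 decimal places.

0.92

Required SEM = 3.8 / 1.645 ≈ 2.31003
r = 1 − (2.31003/8)² ≈ 1 − 0.08338 ≈ 0.91662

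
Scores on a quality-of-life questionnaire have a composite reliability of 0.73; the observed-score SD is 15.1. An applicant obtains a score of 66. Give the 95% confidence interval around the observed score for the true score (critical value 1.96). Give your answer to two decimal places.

[50.62, 81.38]

The standard error of measurement is 15.10000·√(1 − 0.73000) ≈ 15.10000·0.51962 ≈ 7.84619.
Margin = 1.96 · 7.84619 ≈ 15.37853
Interval: (50.62147, 81.37853)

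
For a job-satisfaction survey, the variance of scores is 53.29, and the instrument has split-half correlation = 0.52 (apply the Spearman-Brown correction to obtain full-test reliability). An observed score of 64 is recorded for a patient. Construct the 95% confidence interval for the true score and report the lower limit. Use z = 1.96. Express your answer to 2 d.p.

SD = √53.29 = 7.300
Full-length reliability (Spearman-Brown) = 2(0.52)/(1+0.52) ≃ 0.684
SEM = 7.300 × √(1 − 0.684) = 7.300 × √0.316 ≃ 7.300 × 0.562 ≃ 4.102
1.96 × SEM ≃ 8.040
Lower limit = 64 − 8.040 ≃ 55.960

55.96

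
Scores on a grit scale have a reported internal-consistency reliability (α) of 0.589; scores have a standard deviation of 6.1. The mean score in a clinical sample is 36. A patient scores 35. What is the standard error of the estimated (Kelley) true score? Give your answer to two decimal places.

3.00

SE_est = 6.100*√(0.589*0.411) ≈ 3.001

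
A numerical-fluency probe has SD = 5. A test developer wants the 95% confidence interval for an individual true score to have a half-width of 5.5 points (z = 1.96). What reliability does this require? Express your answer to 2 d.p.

0.69

SEM needed = half-width / z = 5.5/1.96 ≈ 2.80612
r = 1 − (SEM / SD)² = 1 − (2.80612 / 5)² ≈ 1 − 0.31497 ≈ 0.68503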